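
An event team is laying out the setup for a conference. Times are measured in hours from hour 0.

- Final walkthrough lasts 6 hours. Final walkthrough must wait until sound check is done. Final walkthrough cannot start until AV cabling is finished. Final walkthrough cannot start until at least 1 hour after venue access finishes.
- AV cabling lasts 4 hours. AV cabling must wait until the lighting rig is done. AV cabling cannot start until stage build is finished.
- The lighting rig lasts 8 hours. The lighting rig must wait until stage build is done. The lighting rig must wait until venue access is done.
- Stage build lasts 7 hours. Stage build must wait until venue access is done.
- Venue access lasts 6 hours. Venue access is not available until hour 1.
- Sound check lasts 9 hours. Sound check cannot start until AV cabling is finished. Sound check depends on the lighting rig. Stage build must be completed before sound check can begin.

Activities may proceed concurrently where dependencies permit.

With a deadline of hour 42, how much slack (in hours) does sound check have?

Venue access waits on its own release at hour 1, so it starts at hour 1 and finishes at 1 + 6 = hour 7.
Stage build cannot begin until venue access (finishes hour 7). It runs from hour 7 to 7 + 7 = hour 14.
The lighting rig needs all of stage build (finishes hour 14); venue access (finishes hour 7). That puts its earliest start at hour 14; it finishes at 14 + 8 = hour 22.
AV cabling cannot start until the lighting rig (finishes hour 22); stage build (finishes hour 14). The controlling bound is hour 22, so AV cabling finishes at 22 + 4 = hour 26.
Sound check cannot start until AV cabling (finishes hour 26); the lighting rig (finishes hour 22); stage build (finishes hour 14). The controlling bound is hour 26, so sound check finishes at 26 + 9 = hour 35.

Working backward from the deadline:
Final walkthrough has no dependents, so it just needs to finish by hour 42. Starting by 42 − 6 = hour 36 achieves that.
Since final walkthrough (must start by hour 36) depends on it, sound check must finish by hour 36. Backing off its 9-hour duration gives a latest start of hour 27.
So sound check can start as early as hour 26 and as late as hour 27, giving 27 − 26 = 1 hour of slack.

1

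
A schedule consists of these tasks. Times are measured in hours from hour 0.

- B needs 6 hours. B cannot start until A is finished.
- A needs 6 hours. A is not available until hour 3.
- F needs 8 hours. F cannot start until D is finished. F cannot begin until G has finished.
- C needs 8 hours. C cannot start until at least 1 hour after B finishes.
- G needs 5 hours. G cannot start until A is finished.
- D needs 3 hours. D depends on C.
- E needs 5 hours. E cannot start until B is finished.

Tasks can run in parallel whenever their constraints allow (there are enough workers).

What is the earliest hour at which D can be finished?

27

A cannot begin until its own release at hour 3. It runs from hour 3 to 3 + 6 = hour 9.
B cannot begin until A (finishes hour 9). It runs from hour 9 to 9 + 6 = hour 15.
After B (finishes hour 15, plus 1-hour gap → hour 16), C can start at hour 16 and finishes at hour 24.
D cannot begin until C (finishes hour 24). It runs from hour 24 to 24 + 3 = hour 27.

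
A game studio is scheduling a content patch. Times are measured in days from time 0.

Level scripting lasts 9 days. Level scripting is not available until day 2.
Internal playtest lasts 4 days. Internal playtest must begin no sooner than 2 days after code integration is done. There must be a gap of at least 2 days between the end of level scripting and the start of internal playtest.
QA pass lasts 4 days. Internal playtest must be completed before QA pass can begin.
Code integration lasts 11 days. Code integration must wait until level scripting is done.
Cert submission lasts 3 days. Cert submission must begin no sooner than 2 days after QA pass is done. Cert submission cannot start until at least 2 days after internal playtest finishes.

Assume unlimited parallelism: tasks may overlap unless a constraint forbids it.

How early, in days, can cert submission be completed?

37

Level scripting waits on its own release at day 2, so it starts at day 2 and finishes at 2 + 9 = day 11.
After level scripting (finishes day 11), code integration can start at day 11 and finishes at day 22.
For internal playtest: code integration (finishes day 22, plus 2-day gap → day 24); level scripting (finishes day 11, plus 2-day gap → day 13). Taking the maximum gives a start of day 24, and it finishes at 24 + 4 = day 28.
After internal playtest (finishes day 28), QA pass can start at day 28 and finishes at day 32.
Cert submission has to wait for QA pass (finishes day 32, plus 2-day gap → day 34); internal playtest (finishes day 28, plus 2-day gap → day 30). The latest of these is day 34, so cert submission runs day 34 to 34 + 3 = day 37.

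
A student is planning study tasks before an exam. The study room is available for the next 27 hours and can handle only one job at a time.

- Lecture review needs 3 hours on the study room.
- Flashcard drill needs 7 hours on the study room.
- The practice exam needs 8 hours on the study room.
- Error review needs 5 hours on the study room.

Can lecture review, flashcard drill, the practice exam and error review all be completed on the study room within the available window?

Yes

Running back to back, the jobs need 3 + 7 + 8 + 5 = 23 hours on the study room.
Since 23 ≤ 27, they fit within the window.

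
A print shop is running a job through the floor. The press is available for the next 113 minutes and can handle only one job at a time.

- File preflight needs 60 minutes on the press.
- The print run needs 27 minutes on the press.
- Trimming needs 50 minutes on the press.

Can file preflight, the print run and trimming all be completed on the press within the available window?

No

Running back to back, the jobs need 60 + 27 + 50 = 137 minutes on the press.
Since 137 > 113, they cannot all fit.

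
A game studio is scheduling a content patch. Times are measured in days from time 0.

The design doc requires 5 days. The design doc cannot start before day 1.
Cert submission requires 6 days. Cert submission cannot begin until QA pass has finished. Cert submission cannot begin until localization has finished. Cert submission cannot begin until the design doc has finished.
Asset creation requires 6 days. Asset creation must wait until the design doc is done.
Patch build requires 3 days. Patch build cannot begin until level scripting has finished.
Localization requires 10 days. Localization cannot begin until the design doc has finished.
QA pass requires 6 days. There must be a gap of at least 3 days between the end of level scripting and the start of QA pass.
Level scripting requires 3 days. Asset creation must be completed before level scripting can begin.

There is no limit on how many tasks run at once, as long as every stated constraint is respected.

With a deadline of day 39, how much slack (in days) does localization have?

After its own release at day 1, the design doc can start at day 1 and finishes at day 6.
Localization waits on the design doc (finishes day 6), so it starts at day 6 and finishes at 6 + 10 = day 16.

Working backward from the deadline:
Cert submission has no dependents, so it just needs to finish by day 39. Starting by 39 − 6 = day 33 achieves that.
Since cert submission (must start by day 33) depends on it, localization must finish by day 33. Backing off its 10-day duration gives a latest start of day 23.
So localization can start as early as day 6 and as late as day 23, giving 23 − 6 = 17 days of slack.

17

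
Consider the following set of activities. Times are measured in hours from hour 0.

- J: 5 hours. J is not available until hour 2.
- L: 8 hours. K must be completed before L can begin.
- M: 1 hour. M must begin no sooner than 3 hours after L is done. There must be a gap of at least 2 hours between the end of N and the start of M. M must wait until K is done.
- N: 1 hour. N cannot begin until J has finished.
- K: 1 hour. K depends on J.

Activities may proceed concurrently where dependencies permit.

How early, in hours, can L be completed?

16

J waits on its own release at hour 2, so it starts at hour 2 and finishes at 2 + 5 = hour 7.
K waits on J (finishes hour 7), so it starts at hour 7 and finishes at 7 + 1 = hour 8.
L cannot begin until K (finishes hour 8). It runs from hour 8 to 8 + 8 = hour 16.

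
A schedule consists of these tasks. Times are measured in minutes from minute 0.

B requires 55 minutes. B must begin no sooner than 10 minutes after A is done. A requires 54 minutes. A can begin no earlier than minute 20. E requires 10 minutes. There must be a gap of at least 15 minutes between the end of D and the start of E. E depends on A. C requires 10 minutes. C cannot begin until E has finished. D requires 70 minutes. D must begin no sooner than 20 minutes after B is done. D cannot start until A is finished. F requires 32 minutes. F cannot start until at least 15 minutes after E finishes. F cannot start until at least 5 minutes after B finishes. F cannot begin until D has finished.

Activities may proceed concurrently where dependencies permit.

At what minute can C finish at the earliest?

A waits on its own release at minute 20, so it starts at minute 20 and finishes at 20 + 54 = minute 74.
After A (finishes minute 74, plus 10-minute gap → minute 84), B can start at minute 84 and finishes at minute 139.
For D: B (finishes minute 139, plus 20-minute gap → minute 159); A (finishes minute 74). Taking the maximum gives a start of minute 159, and it finishes at 159 + 70 = minute 229.
E needs all of D (finishes minute 229, plus 15-minute gap → minute 244); A (finishes minute 74). That puts its earliest start at minute 244; it finishes at 244 + 10 = minute 254.
C waits on E (finishes minute 254), so it starts at minute 254 and finishes at 254 + 10 = minute 264.

264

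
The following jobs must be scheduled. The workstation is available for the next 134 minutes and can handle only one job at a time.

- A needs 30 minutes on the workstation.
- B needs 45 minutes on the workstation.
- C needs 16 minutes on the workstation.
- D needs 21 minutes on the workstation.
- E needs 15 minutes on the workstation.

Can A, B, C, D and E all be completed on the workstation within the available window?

Running back to back, the jobs need 30 + 45 + 16 + 21 + 15 = 127 minutes on the workstation.
Since 127 ≤ 134, they fit within the window.

Yes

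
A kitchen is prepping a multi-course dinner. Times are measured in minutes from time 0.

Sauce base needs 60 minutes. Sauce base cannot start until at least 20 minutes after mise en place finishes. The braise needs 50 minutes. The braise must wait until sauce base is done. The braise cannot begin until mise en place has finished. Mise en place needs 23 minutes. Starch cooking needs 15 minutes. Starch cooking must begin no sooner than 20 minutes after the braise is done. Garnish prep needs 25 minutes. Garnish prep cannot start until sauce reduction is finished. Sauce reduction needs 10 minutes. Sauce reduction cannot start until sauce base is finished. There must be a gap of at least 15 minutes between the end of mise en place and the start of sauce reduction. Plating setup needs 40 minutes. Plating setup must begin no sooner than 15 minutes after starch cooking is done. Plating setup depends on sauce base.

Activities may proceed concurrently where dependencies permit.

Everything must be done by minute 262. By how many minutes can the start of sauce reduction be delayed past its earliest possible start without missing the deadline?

124

Nothing blocks mise en place, so it runs from minute 0 to minute 23.
After mise en place (finishes minute 23, plus 20-minute gap → minute 43), sauce base can start at minute 43 and finishes at minute 103.
Sauce reduction cannot start until sauce base (finishes minute 103); mise en place (finishes minute 23, plus 15-minute gap → minute 38). The controlling bound is minute 103, so sauce reduction finishes at 103 + 10 = minute 113.

Working backward from the deadline:
Garnish prep has no dependents, so it just needs to finish by minute 262. Starting by 262 − 25 = minute 237 achieves that.
Sauce reduction feeds into garnish prep (must start by minute 237); so sauce reduction must finish by minute 237 and therefore start by minute 227.
So sauce reduction can start as early as minute 103 and as late as minute 227, giving 227 − 103 = 124 minutes of slack.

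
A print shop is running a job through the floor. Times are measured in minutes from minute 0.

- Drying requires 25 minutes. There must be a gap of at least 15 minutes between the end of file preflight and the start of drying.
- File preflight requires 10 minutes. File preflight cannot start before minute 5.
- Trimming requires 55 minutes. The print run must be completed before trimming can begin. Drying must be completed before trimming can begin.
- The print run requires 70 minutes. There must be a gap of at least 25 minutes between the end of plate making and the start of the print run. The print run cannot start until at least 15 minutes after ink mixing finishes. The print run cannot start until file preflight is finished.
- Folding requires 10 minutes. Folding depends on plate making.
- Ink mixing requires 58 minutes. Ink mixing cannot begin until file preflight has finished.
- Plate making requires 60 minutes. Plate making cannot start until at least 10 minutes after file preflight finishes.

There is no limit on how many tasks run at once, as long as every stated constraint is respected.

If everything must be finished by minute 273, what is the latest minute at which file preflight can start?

Nothing follows trimming; the deadline of minute 273 is its only limit. It must start by 273 − 55 = minute 218.
The print run has to be done before trimming (must start by minute 218). That means finishing by minute 218, i.e. starting by 218 − 70 = minute 148.
Folding has no dependents, so it just needs to finish by minute 273. Starting by 273 − 10 = minute 263 achieves that.
For plate making: the print run (must start by minute 148, minus 25-minute gap → minute 123); folding (must start by minute 263). The most restrictive is minute 123; with a 60-minute duration, plate making must start by minute 63.
Since the print run (must start by minute 148, minus 15-minute gap → minute 133) depends on it, ink mixing must finish by minute 133. Backing off its 58-minute duration gives a latest start of minute 75.
Drying must finish before trimming (must start by minute 218). With a 25-minute duration, drying must start by 218 − 25 = minute 193.
File preflight feeds plate making (must start by minute 63, minus 10-minute gap → minute 53); ink mixing (must start by minute 75); the print run (must start by minute 148); drying (must start by minute 193, minus 15-minute gap → minute 178). Taking the minimum, file preflight must finish by minute 53 and start by 53 − 10 = minute 43.

43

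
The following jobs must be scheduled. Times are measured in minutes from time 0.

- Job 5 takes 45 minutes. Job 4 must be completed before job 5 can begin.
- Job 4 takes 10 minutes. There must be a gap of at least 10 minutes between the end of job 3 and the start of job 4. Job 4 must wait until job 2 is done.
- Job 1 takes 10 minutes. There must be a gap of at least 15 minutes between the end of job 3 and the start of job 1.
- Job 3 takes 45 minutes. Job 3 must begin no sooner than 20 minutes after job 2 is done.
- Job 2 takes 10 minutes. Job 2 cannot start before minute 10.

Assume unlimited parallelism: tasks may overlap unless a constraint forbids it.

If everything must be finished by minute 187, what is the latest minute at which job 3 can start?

Job 1 has no dependents, so it just needs to finish by minute 187. Starting by 187 − 10 = minute 177 achieves that.
Job 5 has no dependents, so it just needs to finish by minute 187. Starting by 187 − 45 = minute 142 achieves that.
Job 4 has to be done before job 5 (must start by minute 142). That means finishing by minute 142, i.e. starting by 142 − 10 = minute 132.
For job 3: job 1 (must start by minute 177, minus 15-minute gap → minute 162); job 4 (must start by minute 132, minus 10-minute gap → minute 122). The most restrictive is minute 122; with a 45-minute duration, job 3 must start by minute 77.

77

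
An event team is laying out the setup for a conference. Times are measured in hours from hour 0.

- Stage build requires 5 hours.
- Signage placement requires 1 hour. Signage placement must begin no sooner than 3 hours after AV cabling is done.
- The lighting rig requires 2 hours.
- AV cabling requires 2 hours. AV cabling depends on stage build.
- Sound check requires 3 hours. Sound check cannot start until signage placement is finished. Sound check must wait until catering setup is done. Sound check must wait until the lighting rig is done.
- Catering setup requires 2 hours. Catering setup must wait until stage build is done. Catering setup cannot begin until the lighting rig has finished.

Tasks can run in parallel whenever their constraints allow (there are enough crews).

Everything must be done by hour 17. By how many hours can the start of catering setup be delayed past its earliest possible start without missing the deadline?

7

Nothing blocks the lighting rig, so it runs from hour 0 to hour 2.
Stage build has no prerequisites, so it starts at hour 0 and finishes at hour 5.
Catering setup has to wait for stage build (finishes hour 5); the lighting rig (finishes hour 2). The latest of these is hour 5, so catering setup runs hour 5 to 5 + 2 = hour 7.

Working backward from the deadline:
Nothing follows sound check; the deadline of hour 17 is its only limit. It must start by 17 − 3 = hour 14.
Catering setup must finish before sound check (must start by hour 14). With a 2-hour duration, catering setup must start by 14 − 2 = hour 12.
So catering setup can start as early as hour 5 and as late as hour 12, giving 12 − 5 = 7 hours of slack.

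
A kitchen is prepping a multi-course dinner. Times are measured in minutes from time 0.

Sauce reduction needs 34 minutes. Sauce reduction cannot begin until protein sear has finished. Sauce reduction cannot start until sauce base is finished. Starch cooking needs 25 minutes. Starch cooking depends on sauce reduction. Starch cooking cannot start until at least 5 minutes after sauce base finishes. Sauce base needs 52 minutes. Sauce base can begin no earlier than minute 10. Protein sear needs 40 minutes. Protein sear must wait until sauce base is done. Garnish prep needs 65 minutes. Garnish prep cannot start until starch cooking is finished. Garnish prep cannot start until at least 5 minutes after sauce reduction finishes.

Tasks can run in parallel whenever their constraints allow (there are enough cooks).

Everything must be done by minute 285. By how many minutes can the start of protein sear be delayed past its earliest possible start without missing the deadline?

59

After its own release at minute 10, sauce base can start at minute 10 and finishes at minute 62.
Protein sear waits on sauce base (finishes minute 62), so it starts at minute 62 and finishes at 62 + 40 = minute 102.

Working backward from the deadline:
Nothing follows garnish prep; the deadline of minute 285 is its only limit. It must start by 285 − 65 = minute 220.
Starch cooking feeds into garnish prep (must start by minute 220); so starch cooking must finish by minute 220 and therefore start by minute 195.
Sauce reduction feeds starch cooking (must start by minute 195); garnish prep (must start by minute 220, minus 5-minute gap → minute 215). Taking the minimum, sauce reduction must finish by minute 195 and start by 195 − 34 = minute 161.
Protein sear has to be done before sauce reduction (must start by minute 161). That means finishing by minute 161, i.e. starting by 161 − 40 = minute 121.
So protein sear can start as early as minute 62 and as late as minute 121, giving 121 − 62 = 59 minutes of slack.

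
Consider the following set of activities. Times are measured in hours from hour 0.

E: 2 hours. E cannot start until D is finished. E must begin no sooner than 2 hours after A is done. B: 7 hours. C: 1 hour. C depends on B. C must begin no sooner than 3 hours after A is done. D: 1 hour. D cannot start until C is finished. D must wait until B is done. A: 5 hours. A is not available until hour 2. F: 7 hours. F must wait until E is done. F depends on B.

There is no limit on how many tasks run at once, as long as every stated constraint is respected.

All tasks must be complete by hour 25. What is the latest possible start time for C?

F must finish by hour 25; it takes 7 hours, so it must start by 25 − 7 = hour 18.
E must finish before F (must start by hour 18). With a 2-hour duration, E must start by 18 − 2 = hour 16.
D must finish before E (must start by hour 16). With a 1-hour duration, D must start by 16 − 1 = hour 15.
C has to be done before D (must start by hour 15). That means finishing by hour 15, i.e. starting by 15 − 1 = hour 14.

14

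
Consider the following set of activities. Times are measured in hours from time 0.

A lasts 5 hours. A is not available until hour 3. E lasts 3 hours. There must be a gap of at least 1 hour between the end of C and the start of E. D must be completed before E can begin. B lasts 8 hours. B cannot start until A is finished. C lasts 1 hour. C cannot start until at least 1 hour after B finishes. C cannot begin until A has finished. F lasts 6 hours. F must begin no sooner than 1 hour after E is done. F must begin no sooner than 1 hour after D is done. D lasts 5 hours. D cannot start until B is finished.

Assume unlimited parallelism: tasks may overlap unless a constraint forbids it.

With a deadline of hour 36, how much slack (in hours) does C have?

7

A cannot begin until its own release at hour 3. It runs from hour 3 to 3 + 5 = hour 8.
After A (finishes hour 8), B can start at hour 8 and finishes at hour 16.
C cannot start until B (finishes hour 16, plus 1-hour gap → hour 17); A (finishes hour 8). The controlling bound is hour 17, so C finishes at 17 + 1 = hour 18.

Working backward from the deadline:
F must finish by hour 36; it takes 6 hours, so it must start by 36 − 6 = hour 30.
E has to be done before F (must start by hour 30, minus 1-hour gap → hour 29). That means finishing by hour 29, i.e. starting by 29 − 3 = hour 26.
C has to be done before E (must start by hour 26, minus 1-hour gap → hour 25). That means finishing by hour 25, i.e. starting by 25 − 1 = hour 24.
So C can start as early as hour 17 and as late as hour 24, giving 24 − 17 = 7 hours of slack.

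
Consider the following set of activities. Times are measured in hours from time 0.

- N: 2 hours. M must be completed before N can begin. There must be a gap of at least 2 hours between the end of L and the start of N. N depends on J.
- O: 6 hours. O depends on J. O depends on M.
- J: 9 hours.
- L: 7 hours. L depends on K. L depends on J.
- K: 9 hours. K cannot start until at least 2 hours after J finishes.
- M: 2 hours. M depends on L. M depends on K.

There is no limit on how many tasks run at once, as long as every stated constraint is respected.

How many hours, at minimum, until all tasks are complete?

J has no prerequisites, so it starts at hour 0 and finishes at hour 9.
K cannot begin until J (finishes hour 9, plus 2-hour gap → hour 11). It runs from hour 11 to 11 + 9 = hour 20.
L has to wait for K (finishes hour 20); J (finishes hour 9). The latest of these is hour 20, so L runs hour 20 to 20 + 7 = hour 27.
M needs all of L (finishes hour 27); K (finishes hour 20). That puts its earliest start at hour 27; it finishes at 27 + 2 = hour 29.
O needs all of J (finishes hour 9); M (finishes hour 29). That puts its earliest start at hour 29; it finishes at 29 + 6 = hour 35.
N needs all of M (finishes hour 29); L (finishes hour 27, plus 2-hour gap → hour 29); J (finishes hour 9). That puts its earliest start at hour 29; it finishes at 29 + 2 = hour 31.
All tasks are finished once the last one completes. Finish times: J at 9, K at 20, L at 27, M at 29, N at 31, O at 35. The latest is hour 35.

35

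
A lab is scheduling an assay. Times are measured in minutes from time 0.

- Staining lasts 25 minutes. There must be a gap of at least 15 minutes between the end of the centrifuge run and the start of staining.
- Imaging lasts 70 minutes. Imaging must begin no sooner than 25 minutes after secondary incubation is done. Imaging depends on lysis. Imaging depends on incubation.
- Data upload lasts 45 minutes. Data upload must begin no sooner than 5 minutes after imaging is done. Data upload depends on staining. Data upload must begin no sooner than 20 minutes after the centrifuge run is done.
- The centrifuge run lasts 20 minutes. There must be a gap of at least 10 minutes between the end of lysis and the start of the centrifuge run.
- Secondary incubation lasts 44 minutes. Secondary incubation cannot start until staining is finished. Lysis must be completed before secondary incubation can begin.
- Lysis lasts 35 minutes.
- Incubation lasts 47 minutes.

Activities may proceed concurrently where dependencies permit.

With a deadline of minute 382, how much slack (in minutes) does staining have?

88

Nothing blocks lysis, so it runs from minute 0 to minute 35.
After lysis (finishes minute 35, plus 10-minute gap → minute 45), the centrifuge run can start at minute 45 and finishes at minute 65.
After the centrifuge run (finishes minute 65, plus 15-minute gap → minute 80), staining can start at minute 80 and finishes at minute 105.

Working backward from the deadline:
Data upload has no dependents, so it just needs to finish by minute 382. Starting by 382 − 45 = minute 337 achieves that.
Since data upload (must start by minute 337, minus 5-minute gap → minute 332) depends on it, imaging must finish by minute 332. Backing off its 70-minute duration gives a latest start of minute 262.
Secondary incubation has to be done before imaging (must start by minute 262, minus 25-minute gap → minute 237). That means finishing by minute 237, i.e. starting by 237 − 44 = minute 193.
For staining: secondary incubation (must start by minute 193); data upload (must start by minute 337). The most restrictive is minute 193; with a 25-minute duration, staining must start by minute 168.
So staining can start as early as minute 80 and as late as minute 168, giving 168 − 80 = 88 minutes of slack.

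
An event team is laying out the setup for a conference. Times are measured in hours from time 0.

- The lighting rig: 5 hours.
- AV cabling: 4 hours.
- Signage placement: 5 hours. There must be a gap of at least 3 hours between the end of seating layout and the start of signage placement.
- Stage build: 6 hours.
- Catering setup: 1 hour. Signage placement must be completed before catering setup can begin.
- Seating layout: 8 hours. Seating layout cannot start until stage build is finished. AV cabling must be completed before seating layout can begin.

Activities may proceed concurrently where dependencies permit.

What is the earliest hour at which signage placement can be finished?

AV cabling can start immediately at hour 0; it finishes at hour 4.
Stage build has no prerequisites, so it starts at hour 0 and finishes at hour 6.
For seating layout: stage build (finishes hour 6); AV cabling (finishes hour 4). Taking the maximum gives a start of hour 6, and it finishes at 6 + 8 = hour 14.
After seating layout (finishes hour 14, plus 3-hour gap → hour 17), signage placement can start at hour 17 and finishes at hour 22.

22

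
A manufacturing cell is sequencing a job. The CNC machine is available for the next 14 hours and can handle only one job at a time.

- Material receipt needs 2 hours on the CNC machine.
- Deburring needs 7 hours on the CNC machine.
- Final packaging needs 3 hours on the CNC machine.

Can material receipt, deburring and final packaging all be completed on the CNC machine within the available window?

Yes

Running back to back, the jobs need 2 + 7 + 3 = 12 hours on the CNC machine.
Since 12 ≤ 14, they fit within the window.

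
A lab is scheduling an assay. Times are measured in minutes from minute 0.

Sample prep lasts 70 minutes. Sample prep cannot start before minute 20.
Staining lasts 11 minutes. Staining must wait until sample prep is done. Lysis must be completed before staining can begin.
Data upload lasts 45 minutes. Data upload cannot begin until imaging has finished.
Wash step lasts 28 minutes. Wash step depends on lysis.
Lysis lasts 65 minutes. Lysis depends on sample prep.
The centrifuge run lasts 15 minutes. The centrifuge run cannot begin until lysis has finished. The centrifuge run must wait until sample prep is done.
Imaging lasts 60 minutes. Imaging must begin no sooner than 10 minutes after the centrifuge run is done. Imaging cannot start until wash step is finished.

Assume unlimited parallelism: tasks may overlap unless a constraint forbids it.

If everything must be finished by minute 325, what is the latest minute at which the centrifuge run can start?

195

Data upload has no dependents, so it just needs to finish by minute 325. Starting by 325 − 45 = minute 280 achieves that.
Since data upload (must start by minute 280) depends on it, imaging must finish by minute 280. Backing off its 60-minute duration gives a latest start of minute 220.
The centrifuge run must finish before imaging (must start by minute 220, minus 10-minute gap → minute 210). With a 15-minute duration, the centrifuge run must start by 210 − 15 = minute 195.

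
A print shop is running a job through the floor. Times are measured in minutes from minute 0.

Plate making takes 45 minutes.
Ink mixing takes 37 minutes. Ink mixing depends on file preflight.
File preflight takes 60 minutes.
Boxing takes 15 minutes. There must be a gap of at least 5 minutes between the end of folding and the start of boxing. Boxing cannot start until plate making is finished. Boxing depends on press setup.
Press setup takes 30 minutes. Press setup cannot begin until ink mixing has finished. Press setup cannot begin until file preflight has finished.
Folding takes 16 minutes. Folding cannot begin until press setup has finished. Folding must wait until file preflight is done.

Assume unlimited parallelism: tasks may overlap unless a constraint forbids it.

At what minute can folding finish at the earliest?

Nothing blocks file preflight, so it runs from minute 0 to minute 60.
After file preflight (finishes minute 60), ink mixing can start at minute 60 and finishes at minute 97.
Press setup has to wait for ink mixing (finishes minute 97); file preflight (finishes minute 60). The latest of these is minute 97, so press setup runs minute 97 to 97 + 30 = minute 127.
For folding: press setup (finishes minute 127); file preflight (finishes minute 60). Taking the maximum gives a start of minute 127, and it finishes at 127 + 16 = minute 143.

143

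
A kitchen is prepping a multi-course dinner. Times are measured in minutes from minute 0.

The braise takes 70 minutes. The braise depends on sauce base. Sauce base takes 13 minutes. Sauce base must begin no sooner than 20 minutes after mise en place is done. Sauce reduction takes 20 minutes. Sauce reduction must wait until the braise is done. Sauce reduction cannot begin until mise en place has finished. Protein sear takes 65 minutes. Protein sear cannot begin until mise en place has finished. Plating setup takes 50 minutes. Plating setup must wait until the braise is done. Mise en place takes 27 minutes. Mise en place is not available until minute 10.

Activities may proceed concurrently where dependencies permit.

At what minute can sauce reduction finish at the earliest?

Mise en place cannot begin until its own release at minute 10. It runs from minute 10 to 10 + 27 = minute 37.
After mise en place (finishes minute 37, plus 20-minute gap → minute 57), sauce base can start at minute 57 and finishes at minute 70.
The braise cannot begin until sauce base (finishes minute 70). It runs from minute 70 to 70 + 70 = minute 140.
For sauce reduction: the braise (finishes minute 140); mise en place (finishes minute 37). Taking the maximum gives a start of minute 140, and it finishes at 140 + 20 = minute 160.

160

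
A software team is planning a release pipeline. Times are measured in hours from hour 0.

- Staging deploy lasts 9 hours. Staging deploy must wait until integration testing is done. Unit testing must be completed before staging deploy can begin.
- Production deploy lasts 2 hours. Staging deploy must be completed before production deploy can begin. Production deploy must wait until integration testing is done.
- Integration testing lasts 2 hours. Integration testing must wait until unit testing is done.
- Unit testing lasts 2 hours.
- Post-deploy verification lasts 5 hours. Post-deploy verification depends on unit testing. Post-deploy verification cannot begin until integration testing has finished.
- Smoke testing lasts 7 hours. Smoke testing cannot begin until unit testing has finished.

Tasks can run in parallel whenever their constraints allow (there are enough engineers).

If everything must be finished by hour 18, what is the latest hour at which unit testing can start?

Nothing follows production deploy; the deadline of hour 18 is its only limit. It must start by 18 − 2 = hour 16.
Since production deploy (must start by hour 16) depends on it, staging deploy must finish by hour 16. Backing off its 9-hour duration gives a latest start of hour 7.
To finish by hour 18, post-deploy verification (duration 5) must start no later than hour 13.
For integration testing: staging deploy (must start by hour 7); production deploy (must start by hour 16); post-deploy verification (must start by hour 13). The most restrictive is hour 7; with a 2-hour duration, integration testing must start by hour 5.
Smoke testing has no dependents, so it just needs to finish by hour 18. Starting by 18 − 7 = hour 11 achieves that.
Unit testing feeds integration testing (must start by hour 5); staging deploy (must start by hour 7); smoke testing (must start by hour 11); post-deploy verification (must start by hour 13). Taking the minimum, unit testing must finish by hour 5 and start by 5 − 2 = hour 3.

3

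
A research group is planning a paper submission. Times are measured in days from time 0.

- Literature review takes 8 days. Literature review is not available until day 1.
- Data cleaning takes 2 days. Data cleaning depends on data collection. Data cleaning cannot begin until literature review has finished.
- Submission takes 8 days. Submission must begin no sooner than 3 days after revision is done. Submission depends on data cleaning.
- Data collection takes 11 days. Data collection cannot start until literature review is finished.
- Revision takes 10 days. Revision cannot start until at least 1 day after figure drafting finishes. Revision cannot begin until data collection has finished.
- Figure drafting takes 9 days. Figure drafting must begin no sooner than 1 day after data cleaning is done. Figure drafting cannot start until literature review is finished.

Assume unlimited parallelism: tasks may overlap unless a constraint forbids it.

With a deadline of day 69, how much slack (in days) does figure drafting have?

15

Literature review cannot begin until its own release at day 1. It runs from day 1 to 1 + 8 = day 9.
Data collection cannot begin until literature review (finishes day 9). It runs from day 9 to 9 + 11 = day 20.
Data cleaning has to wait for data collection (finishes day 20); literature review (finishes day 9). The latest of these is day 20, so data cleaning runs day 20 to 20 + 2 = day 22.
Figure drafting has to wait for data cleaning (finishes day 22, plus 1-day gap → day 23); literature review (finishes day 9). The latest of these is day 23, so figure drafting runs day 23 to 23 + 9 = day 32.

Working backward from the deadline:
Nothing follows submission; the deadline of day 69 is its only limit. It must start by 69 − 8 = day 61.
Revision must finish before submission (must start by day 61, minus 3-day gap → day 58). With a 10-day duration, revision must start by 58 − 10 = day 48.
Figure drafting has to be done before revision (must start by day 48, minus 1-day gap → day 47). That means finishing by day 47, i.e. starting by 47 − 9 = day 38.
So figure drafting can start as early as day 23 and as late as day 38, giving 38 − 23 = 15 days of slack.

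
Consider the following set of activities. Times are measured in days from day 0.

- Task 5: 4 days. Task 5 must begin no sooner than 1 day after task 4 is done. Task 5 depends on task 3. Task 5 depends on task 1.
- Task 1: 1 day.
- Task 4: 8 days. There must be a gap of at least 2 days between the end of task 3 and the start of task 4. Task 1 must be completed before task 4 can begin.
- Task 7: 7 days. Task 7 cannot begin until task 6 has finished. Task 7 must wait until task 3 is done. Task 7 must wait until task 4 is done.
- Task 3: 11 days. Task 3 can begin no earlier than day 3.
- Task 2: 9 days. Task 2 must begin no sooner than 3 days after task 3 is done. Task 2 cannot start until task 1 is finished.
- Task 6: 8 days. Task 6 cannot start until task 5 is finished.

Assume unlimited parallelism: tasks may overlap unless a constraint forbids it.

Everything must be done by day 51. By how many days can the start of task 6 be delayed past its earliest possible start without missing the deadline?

Task 3 cannot begin until its own release at day 3. It runs from day 3 to 3 + 11 = day 14.
Task 1 can start immediately at day 0; it finishes at day 1.
Task 4 cannot start until task 3 (finishes day 14, plus 2-day gap → day 16); task 1 (finishes day 1). The controlling bound is day 16, so task 4 finishes at 16 + 8 = day 24.
For task 5: task 4 (finishes day 24, plus 1-day gap → day 25); task 3 (finishes day 14); task 1 (finishes day 1). Taking the maximum gives a start of day 25, and it finishes at 25 + 4 = day 29.
Task 6 waits on task 5 (finishes day 29), so it starts at day 29 and finishes at 29 + 8 = day 37.

Working backward from the deadline:
Task 7 must finish by day 51; it takes 7 days, so it must start by 51 − 7 = day 44.
Task 6 feeds into task 7 (must start by day 44); so task 6 must finish by day 44 and therefore start by day 36.
So task 6 can start as early as day 29 and as late as day 36, giving 36 − 29 = 7 days of slack.

7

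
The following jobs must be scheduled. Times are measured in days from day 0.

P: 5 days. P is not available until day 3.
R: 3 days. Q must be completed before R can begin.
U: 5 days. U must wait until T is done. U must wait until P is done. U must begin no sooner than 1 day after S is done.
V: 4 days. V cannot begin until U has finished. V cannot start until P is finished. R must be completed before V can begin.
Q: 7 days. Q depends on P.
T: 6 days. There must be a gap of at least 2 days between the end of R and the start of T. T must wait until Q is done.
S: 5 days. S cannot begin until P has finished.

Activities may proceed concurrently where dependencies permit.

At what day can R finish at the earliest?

P cannot begin until its own release at day 3. It runs from day 3 to 3 + 5 = day 8.
Q cannot begin until P (finishes day 8). It runs from day 8 to 8 + 7 = day 15.
R waits on Q (finishes day 15), so it starts at day 15 and finishes at 15 + 3 = day 18.

18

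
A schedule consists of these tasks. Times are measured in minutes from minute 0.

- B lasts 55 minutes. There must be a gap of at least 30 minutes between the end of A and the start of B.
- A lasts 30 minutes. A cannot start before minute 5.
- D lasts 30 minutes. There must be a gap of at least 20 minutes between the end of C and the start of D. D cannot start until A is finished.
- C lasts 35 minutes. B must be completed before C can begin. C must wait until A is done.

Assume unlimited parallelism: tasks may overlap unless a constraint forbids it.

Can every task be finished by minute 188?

A waits on its own release at minute 5, so it starts at minute 5 and finishes at 5 + 30 = minute 35.
After A (finishes minute 35, plus 30-minute gap → minute 65), B can start at minute 65 and finishes at minute 120.
C needs all of B (finishes minute 120); A (finishes minute 35). That puts its earliest start at minute 120; it finishes at 120 + 35 = minute 155.
D needs all of C (finishes minute 155, plus 20-minute gap → minute 175); A (finishes minute 35). That puts its earliest start at minute 175; it finishes at 175 + 30 = minute 205.
The earliest everything can be done is minute 205, which is after the deadline of 188, so it is not possible.

No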